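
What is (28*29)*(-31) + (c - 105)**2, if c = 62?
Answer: -23323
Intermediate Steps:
(28*29)*(-31) + (c - 105)**2 = (28*29)*(-31) + (62 - 105)**2 = 812*(-31) + (-43)**2 = -25172 + 1849 = -23323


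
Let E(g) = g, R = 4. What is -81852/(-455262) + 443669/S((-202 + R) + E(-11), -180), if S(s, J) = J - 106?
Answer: -33660371101/21700822 ≈ -1551.1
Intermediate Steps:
S(s, J) = -106 + J
-81852/(-455262) + 443669/S((-202 + R) + E(-11), -180) = -81852/(-455262) + 443669/(-106 - 180) = -81852*(-1/455262) + 443669/(-286) = 13642/75877 + 443669*(-1/286) = 13642/75877 - 443669/286 = -33660371101/21700822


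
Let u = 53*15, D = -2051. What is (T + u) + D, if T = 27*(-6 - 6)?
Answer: -1580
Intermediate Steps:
u = 795
T = -324 (T = 27*(-12) = -324)
(T + u) + D = (-324 + 795) - 2051 = 471 - 2051 = -1580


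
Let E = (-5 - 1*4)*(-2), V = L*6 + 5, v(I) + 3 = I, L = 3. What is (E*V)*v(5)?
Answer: 828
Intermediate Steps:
v(I) = -3 + I
V = 23 (V = 3*6 + 5 = 18 + 5 = 23)
E = 18 (E = (-5 - 4)*(-2) = -9*(-2) = 18)
(E*V)*v(5) = (18*23)*(-3 + 5) = 414*2 = 828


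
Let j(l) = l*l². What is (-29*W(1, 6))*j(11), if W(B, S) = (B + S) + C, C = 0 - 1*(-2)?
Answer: -347391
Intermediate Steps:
C = 2 (C = 0 + 2 = 2)
j(l) = l³
W(B, S) = 2 + B + S (W(B, S) = (B + S) + 2 = 2 + B + S)
(-29*W(1, 6))*j(11) = -29*(2 + 1 + 6)*11³ = -29*9*1331 = -261*1331 = -347391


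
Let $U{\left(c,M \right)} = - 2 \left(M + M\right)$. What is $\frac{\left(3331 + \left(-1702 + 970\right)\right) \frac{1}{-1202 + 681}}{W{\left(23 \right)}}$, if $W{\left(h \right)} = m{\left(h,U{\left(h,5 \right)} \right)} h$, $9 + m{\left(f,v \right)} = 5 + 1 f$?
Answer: $- \frac{113}{9899} \approx -0.011415$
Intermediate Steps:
$U{\left(c,M \right)} = - 4 M$ ($U{\left(c,M \right)} = - 2 \cdot 2 M = - 4 M$)
$m{\left(f,v \right)} = -4 + f$ ($m{\left(f,v \right)} = -9 + \left(5 + 1 f\right) = -9 + \left(5 + f\right) = -4 + f$)
$W{\left(h \right)} = h \left(-4 + h\right)$ ($W{\left(h \right)} = \left(-4 + h\right) h = h \left(-4 + h\right)$)
$\frac{\left(3331 + \left(-1702 + 970\right)\right) \frac{1}{-1202 + 681}}{W{\left(23 \right)}} = \frac{\left(3331 + \left(-1702 + 970\right)\right) \frac{1}{-1202 + 681}}{23 \left(-4 + 23\right)} = \frac{\left(3331 - 732\right) \frac{1}{-521}}{23 \cdot 19} = \frac{2599 \left(- \frac{1}{521}\right)}{437} = \left(- \frac{2599}{521}\right) \frac{1}{437} = - \frac{113}{9899}$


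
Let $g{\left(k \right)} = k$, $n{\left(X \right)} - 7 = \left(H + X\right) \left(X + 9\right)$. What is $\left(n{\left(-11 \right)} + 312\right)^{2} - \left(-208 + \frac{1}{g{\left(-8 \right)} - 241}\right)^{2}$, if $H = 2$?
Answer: $\frac{4358876720}{62001} \approx 70303.0$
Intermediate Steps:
$n{\left(X \right)} = 7 + \left(2 + X\right) \left(9 + X\right)$ ($n{\left(X \right)} = 7 + \left(2 + X\right) \left(X + 9\right) = 7 + \left(2 + X\right) \left(9 + X\right)$)
$\left(n{\left(-11 \right)} + 312\right)^{2} - \left(-208 + \frac{1}{g{\left(-8 \right)} - 241}\right)^{2} = \left(\left(25 + \left(-11\right)^{2} + 11 \left(-11\right)\right) + 312\right)^{2} - \left(-208 + \frac{1}{-8 - 241}\right)^{2} = \left(\left(25 + 121 - 121\right) + 312\right)^{2} - \left(-208 + \frac{1}{-249}\right)^{2} = \left(25 + 312\right)^{2} - \left(-208 - \frac{1}{249}\right)^{2} = 337^{2} - \left(- \frac{51793}{249}\right)^{2} = 113569 - \frac{2682514849}{62001} = \frac{4358876720}{62001}$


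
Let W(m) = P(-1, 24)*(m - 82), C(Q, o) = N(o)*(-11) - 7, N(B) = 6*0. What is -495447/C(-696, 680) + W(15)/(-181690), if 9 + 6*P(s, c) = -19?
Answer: 135026644862/1907745 ≈ 70778.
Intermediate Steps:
P(s, c) = -14/3 (P(s, c) = -3/2 + (⅙)*(-19) = -3/2 - 19/6 = -14/3)
N(B) = 0
C(Q, o) = -7 (C(Q, o) = 0*(-11) - 7 = 0 - 7 = -7)
W(m) = 1148/3 - 14*m/3 (W(m) = -14*(m - 82)/3 = -14*(-82 + m)/3 = 1148/3 - 14*m/3)
-495447/C(-696, 680) + W(15)/(-181690) = -495447/(-7) + (1148/3 - 14/3*15)/(-181690) = -495447*(-⅐) + (1148/3 - 70)*(-1/181690) = 495447/7 + (938/3)*(-1/181690) = 495447/7 - 469/272535 = 135026644862/1907745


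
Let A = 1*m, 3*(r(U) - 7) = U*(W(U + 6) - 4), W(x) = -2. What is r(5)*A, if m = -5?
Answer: 15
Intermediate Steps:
r(U) = 7 - 2*U (r(U) = 7 + (U*(-2 - 4))/3 = 7 + (U*(-6))/3 = 7 + (-6*U)/3 = 7 - 2*U)
A = -5 (A = 1*(-5) = -5)
r(5)*A = (7 - 2*5)*(-5) = (7 - 10)*(-5) = -3*(-5) = 15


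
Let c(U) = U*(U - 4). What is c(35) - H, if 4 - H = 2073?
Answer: 3154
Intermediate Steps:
H = -2069 (H = 4 - 1*2073 = 4 - 2073 = -2069)
c(U) = U*(-4 + U)
c(35) - H = 35*(-4 + 35) - 1*(-2069) = 35*31 + 2069 = 1085 + 2069 = 3154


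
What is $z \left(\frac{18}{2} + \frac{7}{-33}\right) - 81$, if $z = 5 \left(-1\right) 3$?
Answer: $- \frac{2341}{11} \approx -212.82$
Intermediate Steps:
$z = -15$ ($z = \left(-5\right) 3 = -15$)
$z \left(\frac{18}{2} + \frac{7}{-33}\right) - 81 = - 15 \left(\frac{18}{2} + \frac{7}{-33}\right) - 81 = - 15 \left(18 \cdot \frac{1}{2} + 7 \left(- \frac{1}{33}\right)\right) - 81 = - 15 \left(9 - \frac{7}{33}\right) - 81 = \left(-15\right) \frac{290}{33} - 81 = - \frac{1450}{11} - 81 = - \frac{2341}{11}$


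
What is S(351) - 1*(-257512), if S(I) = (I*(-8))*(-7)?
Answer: 277168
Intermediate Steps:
S(I) = 56*I (S(I) = -8*I*(-7) = 56*I)
S(351) - 1*(-257512) = 56*351 - 1*(-257512) = 19656 + 257512 = 277168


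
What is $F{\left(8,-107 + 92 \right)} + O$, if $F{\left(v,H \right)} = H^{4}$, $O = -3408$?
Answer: $47217$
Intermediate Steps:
$F{\left(8,-107 + 92 \right)} + O = \left(-107 + 92\right)^{4} - 3408 = \left(-15\right)^{4} - 3408 = 50625 - 3408 = 47217$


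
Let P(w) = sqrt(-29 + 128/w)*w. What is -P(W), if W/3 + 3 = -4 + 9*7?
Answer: -8*I*sqrt(12453) ≈ -892.74*I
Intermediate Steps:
W = 168 (W = -9 + 3*(-4 + 9*7) = -9 + 3*(-4 + 63) = -9 + 3*59 = -9 + 177 = 168)
P(w) = w*sqrt(-29 + 128/w)
-P(W) = -168*sqrt(-29 + 128/168) = -168*sqrt(-29 + 128*(1/168)) = -168*sqrt(-29 + 16/21) = -168*sqrt(-593/21) = -168*I*sqrt(12453)/21 = -8*I*sqrt(12453)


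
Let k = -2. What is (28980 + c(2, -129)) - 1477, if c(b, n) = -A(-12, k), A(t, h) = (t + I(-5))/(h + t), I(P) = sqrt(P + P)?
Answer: 192515/7 + I*sqrt(10)/14 ≈ 27502.0 + 0.22588*I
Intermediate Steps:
I(P) = sqrt(2)*sqrt(P) (I(P) = sqrt(2*P) = sqrt(2)*sqrt(P))
A(t, h) = (t + I*sqrt(10))/(h + t) (A(t, h) = (t + sqrt(2)*sqrt(-5))/(h + t) = (t + sqrt(2)*(I*sqrt(5)))/(h + t) = (t + I*sqrt(10))/(h + t))
c(b, n) = -6/7 + I*sqrt(10)/14 (c(b, n) = -(-12 + I*sqrt(10))/(-2 - 12) = -(-12 + I*sqrt(10))/(-14) = -(-1)*(-12 + I*sqrt(10))/14 = -(6/7 - I*sqrt(10)/14) = -6/7 + I*sqrt(10)/14)
(28980 + c(2, -129)) - 1477 = (28980 + (-6/7 + I*sqrt(10)/14)) - 1477 = (202854/7 + I*sqrt(10)/14) - 1477 = 192515/7 + I*sqrt(10)/14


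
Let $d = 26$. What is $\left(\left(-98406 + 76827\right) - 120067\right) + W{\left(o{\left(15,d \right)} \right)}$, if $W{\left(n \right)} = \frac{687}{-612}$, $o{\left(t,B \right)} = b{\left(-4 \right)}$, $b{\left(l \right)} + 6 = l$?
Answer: $- \frac{28896013}{204} \approx -1.4165 \cdot 10^{5}$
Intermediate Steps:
$b{\left(l \right)} = -6 + l$
$o{\left(t,B \right)} = -10$ ($o{\left(t,B \right)} = -6 - 4 = -10$)
$W{\left(n \right)} = - \frac{229}{204}$ ($W{\left(n \right)} = 687 \left(- \frac{1}{612}\right) = - \frac{229}{204}$)
$\left(\left(-98406 + 76827\right) - 120067\right) + W{\left(o{\left(15,d \right)} \right)} = \left(\left(-98406 + 76827\right) - 120067\right) - \frac{229}{204} = \left(-21579 - 120067\right) - \frac{229}{204} = -141646 - \frac{229}{204} = - \frac{28896013}{204}$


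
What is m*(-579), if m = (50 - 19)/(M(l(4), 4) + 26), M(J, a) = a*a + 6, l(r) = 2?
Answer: -5983/16 ≈ -373.94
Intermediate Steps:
M(J, a) = 6 + a**2 (M(J, a) = a**2 + 6 = 6 + a**2)
m = 31/48 (m = (50 - 19)/((6 + 4**2) + 26) = 31/((6 + 16) + 26) = 31/(22 + 26) = 31/48 ≈ 0.64583)
m*(-579) = (31/48)*(-579) = -5983/16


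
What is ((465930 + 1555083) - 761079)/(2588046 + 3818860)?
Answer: 629967/3203453 ≈ 0.19665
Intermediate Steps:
((465930 + 1555083) - 761079)/(2588046 + 3818860) = (2021013 - 761079)/6406906 = 1259934*(1/6406906) = 629967/3203453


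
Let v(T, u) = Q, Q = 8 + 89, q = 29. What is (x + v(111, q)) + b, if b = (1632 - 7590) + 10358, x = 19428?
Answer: 23925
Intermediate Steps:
b = 4400 (b = -5958 + 10358 = 4400)
Q = 97
v(T, u) = 97
(x + v(111, q)) + b = (19428 + 97) + 4400 = 19525 + 4400 = 23925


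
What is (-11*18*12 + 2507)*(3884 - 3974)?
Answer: -11790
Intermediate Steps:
(-11*18*12 + 2507)*(3884 - 3974) = (-198*12 + 2507)*(-90) = (-2376 + 2507)*(-90) = 131*(-90) = -11790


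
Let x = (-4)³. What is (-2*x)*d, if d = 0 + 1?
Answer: 128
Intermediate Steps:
d = 1
x = -64
(-2*x)*d = -2*(-64)*1 = 128*1 = 128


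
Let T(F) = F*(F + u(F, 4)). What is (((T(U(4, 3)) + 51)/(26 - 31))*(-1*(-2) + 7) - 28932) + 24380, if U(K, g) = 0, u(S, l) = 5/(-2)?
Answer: -23219/5 ≈ -4643.8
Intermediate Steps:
u(S, l) = -5/2 (u(S, l) = 5*(-½) = -5/2)
T(F) = F*(-5/2 + F) (T(F) = F*(F - 5/2) = F*(-5/2 + F))
(((T(U(4, 3)) + 51)/(26 - 31))*(-1*(-2) + 7) - 28932) + 24380 = ((((½)*0*(-5 + 2*0) + 51)/(26 - 31))*(-1*(-2) + 7) - 28932) + 24380 = ((((½)*0*(-5 + 0) + 51)/(-5))*(2 + 7) - 28932) + 24380 = ((((½)*0*(-5) + 51)*(-⅕))*9 - 28932) + 24380 = (((0 + 51)*(-⅕))*9 - 28932) + 24380 = ((51*(-⅕))*9 - 28932) + 24380 = (-51/5*9 - 28932) + 24380 = (-459/5 - 28932) + 24380 = -145119/5 + 24380 = -23219/5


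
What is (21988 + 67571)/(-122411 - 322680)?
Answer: -89559/445091 ≈ -0.20122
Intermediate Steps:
(21988 + 67571)/(-122411 - 322680) = 89559/(-445091) = 89559*(-1/445091) = -89559/445091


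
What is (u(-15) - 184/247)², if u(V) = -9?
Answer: 5793649/61009 ≈ 94.964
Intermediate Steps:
(u(-15) - 184/247)² = (-9 - 184/247)² = (-2407/247)² = 5793649/61009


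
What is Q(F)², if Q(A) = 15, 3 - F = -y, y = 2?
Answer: 225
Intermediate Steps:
F = 5 (F = 3 - (-1)*2 = 3 - 1*(-2) = 3 + 2 = 5)
Q(F)² = 15² = 225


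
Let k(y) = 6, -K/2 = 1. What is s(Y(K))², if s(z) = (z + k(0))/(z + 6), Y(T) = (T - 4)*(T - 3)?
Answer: 1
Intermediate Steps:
K = -2 (K = -2*1 = -2)
Y(T) = (-4 + T)*(-3 + T)
s(z) = 1 (s(z) = (z + 6)/(z + 6) = (6 + z)/(6 + z) = 1)
s(Y(K))² = 1² = 1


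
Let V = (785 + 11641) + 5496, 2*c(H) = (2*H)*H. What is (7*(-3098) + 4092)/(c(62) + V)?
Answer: -8797/10883 ≈ -0.80832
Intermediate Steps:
c(H) = H**2 (c(H) = ((2*H)*H)/2 = (2*H**2)/2 = H**2)
V = 17922 (V = 12426 + 5496 = 17922)
(7*(-3098) + 4092)/(c(62) + V) = (7*(-3098) + 4092)/(62**2 + 17922) = (-21686 + 4092)/(3844 + 17922) = -17594/21766 = -17594*1/21766 = -8797/10883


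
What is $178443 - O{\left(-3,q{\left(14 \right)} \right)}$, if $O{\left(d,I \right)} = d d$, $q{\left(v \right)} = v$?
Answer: $178434$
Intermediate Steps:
$O{\left(d,I \right)} = d^{2}$
$178443 - O{\left(-3,q{\left(14 \right)} \right)} = 178443 - \left(-3\right)^{2} = 178443 - 9 = 178434$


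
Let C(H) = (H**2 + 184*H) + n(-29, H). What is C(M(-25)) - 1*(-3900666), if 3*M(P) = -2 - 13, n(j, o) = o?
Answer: 3899766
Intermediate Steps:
M(P) = -5 (M(P) = (-2 - 13)/3 = (1/3)*(-15) = -5)
C(H) = H**2 + 185*H (C(H) = (H**2 + 184*H) + H = H**2 + 185*H)
C(M(-25)) - 1*(-3900666) = -5*(185 - 5) - 1*(-3900666) = -5*180 + 3900666 = -900 + 3900666 = 3899766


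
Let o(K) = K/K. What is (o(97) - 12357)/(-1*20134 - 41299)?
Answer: 12356/61433 ≈ 0.20113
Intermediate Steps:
o(K) = 1
(o(97) - 12357)/(-1*20134 - 41299) = (1 - 12357)/(-1*20134 - 41299) = -12356/(-20134 - 41299) = -12356/(-61433) = -12356*(-1/61433) = 12356/61433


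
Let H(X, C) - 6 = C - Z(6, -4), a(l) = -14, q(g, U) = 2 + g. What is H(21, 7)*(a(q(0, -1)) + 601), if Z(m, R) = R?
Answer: 9979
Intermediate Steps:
H(X, C) = 10 + C (H(X, C) = 6 + (C - 1*(-4)) = 6 + (C + 4) = 6 + (4 + C) = 10 + C)
H(21, 7)*(a(q(0, -1)) + 601) = (10 + 7)*(-14 + 601) = 17*587 = 9979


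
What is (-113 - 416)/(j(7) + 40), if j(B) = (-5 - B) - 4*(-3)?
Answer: -529/40 ≈ -13.225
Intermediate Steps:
j(B) = 7 - B (j(B) = (-5 - B) + 12 = 7 - B)
(-113 - 416)/(j(7) + 40) = (-113 - 416)/((7 - 1*7) + 40) = -529/((7 - 7) + 40) = -529/(0 + 40) = -529/40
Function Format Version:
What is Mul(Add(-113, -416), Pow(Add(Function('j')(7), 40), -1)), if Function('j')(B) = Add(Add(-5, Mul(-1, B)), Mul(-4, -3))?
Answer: Rational(-529, 40) ≈ -13.225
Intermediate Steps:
Function('j')(B) = Add(7, Mul(-1, B)) (Function('j')(B) = Add(Add(-5, Mul(-1, B)), 12) = Add(7, Mul(-1, B)))
Mul(Add(-113, -416), Pow(Add(Function('j')(7), 40), -1)) = Mul(Add(-113, -416), Pow(Add(Add(7, Mul(-1, 7)), 40), -1)) = Mul(-529, Pow(Add(Add(7, -7), 40), -1)) = Mul(-529, Pow(Add(0, 40), -1)) = Mul(-529, Pow(40, -1)) = Mul(-529, Rational(1, 40)) = Rational(-529, 40)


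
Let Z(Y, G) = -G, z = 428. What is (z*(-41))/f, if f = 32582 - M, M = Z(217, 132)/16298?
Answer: -35749663/66377696 ≈ -0.53858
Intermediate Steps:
M = -66/8149 (M = -1*132/16298 = -132*1/16298 = -66/8149 ≈ -0.0080992)
f = 265510784/8149 (f = 32582 - 1*(-66/8149) = 32582 + 66/8149 = 265510784/8149 ≈ 32582.)
(z*(-41))/f = (428*(-41))/(265510784/8149) = -17548*8149/265510784 = -35749663/66377696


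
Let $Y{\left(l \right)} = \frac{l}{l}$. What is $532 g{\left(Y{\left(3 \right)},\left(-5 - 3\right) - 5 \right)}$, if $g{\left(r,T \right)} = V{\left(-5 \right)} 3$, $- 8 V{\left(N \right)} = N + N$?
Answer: $1995$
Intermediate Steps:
$Y{\left(l \right)} = 1$
$V{\left(N \right)} = - \frac{N}{4}$ ($V{\left(N \right)} = - \frac{N + N}{8} = - \frac{2 N}{8} = - \frac{N}{4}$)
$g{\left(r,T \right)} = \frac{15}{4}$ ($g{\left(r,T \right)} = \left(- \frac{1}{4}\right) \left(-5\right) 3 = \frac{5}{4} \cdot 3 = \frac{15}{4}$)
$532 g{\left(Y{\left(3 \right)},\left(-5 - 3\right) - 5 \right)} = 532 \cdot \frac{15}{4} = 1995$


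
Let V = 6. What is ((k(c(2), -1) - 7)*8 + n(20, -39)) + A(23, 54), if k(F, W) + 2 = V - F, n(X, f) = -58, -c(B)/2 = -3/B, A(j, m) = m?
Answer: -52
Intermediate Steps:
c(B) = 6/B (c(B) = -(-6)/B = 6/B)
k(F, W) = 4 - F (k(F, W) = -2 + (6 - F) = 4 - F)
((k(c(2), -1) - 7)*8 + n(20, -39)) + A(23, 54) = (((4 - 6/2) - 7)*8 - 58) + 54 = (((4 - 1*3) - 7)*8 - 58) + 54 = (((4 - 3) - 7)*8 - 58) + 54 = ((1 - 7)*8 - 58) + 54 = (-6*8 - 58) + 54 = (-48 - 58) + 54 = -106 + 54 = -52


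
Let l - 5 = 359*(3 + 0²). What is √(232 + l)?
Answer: 3*√146 ≈ 36.249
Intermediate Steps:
l = 1082 (l = 5 + 359*(3 + 0²) = 5 + 359*(3 + 0) = 5 + 359*3 = 5 + 1077 = 1082)
√(232 + l) = √(232 + 1082) = √1314 = 3*√146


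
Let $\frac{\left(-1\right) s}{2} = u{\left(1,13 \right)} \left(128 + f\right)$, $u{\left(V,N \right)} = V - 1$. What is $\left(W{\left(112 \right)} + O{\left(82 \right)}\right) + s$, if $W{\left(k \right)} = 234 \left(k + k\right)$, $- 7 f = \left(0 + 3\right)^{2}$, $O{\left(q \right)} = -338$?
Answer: $52078$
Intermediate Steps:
$u{\left(V,N \right)} = -1 + V$
$f = - \frac{9}{7}$ ($f = - \frac{\left(0 + 3\right)^{2}}{7} = - \frac{3^{2}}{7} = \left(- \frac{1}{7}\right) 9 = - \frac{9}{7} \approx -1.2857$)
$W{\left(k \right)} = 468 k$ ($W{\left(k \right)} = 234 \cdot 2 k = 468 k$)
$s = 0$ ($s = - 2 \left(-1 + 1\right) \left(128 - \frac{9}{7}\right) = - 2 \cdot 0 \cdot \frac{887}{7} = \left(-2\right) 0 = 0$)
$\left(W{\left(112 \right)} + O{\left(82 \right)}\right) + s = \left(468 \cdot 112 - 338\right) + 0 = \left(52416 - 338\right) + 0 = 52078 + 0 = 52078$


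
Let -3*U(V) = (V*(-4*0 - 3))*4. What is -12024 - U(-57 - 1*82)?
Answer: -11468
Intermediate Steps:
U(V) = 4*V (U(V) = -V*(-4*0 - 3)*4/3 = -V*(0 - 3)*4/3 = -V*(-3)*4/3 = -(-3*V)*4/3 = -(-4)*V = 4*V)
-12024 - U(-57 - 1*82) = -12024 - 4*(-57 - 1*82) = -12024 - 4*(-57 - 82) = -12024 - 4*(-139) = -12024 - 1*(-556) = -12024 + 556 = -11468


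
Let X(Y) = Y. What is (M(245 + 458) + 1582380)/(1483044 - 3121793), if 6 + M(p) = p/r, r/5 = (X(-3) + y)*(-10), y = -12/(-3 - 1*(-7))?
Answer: -67816129/70232100 ≈ -0.96560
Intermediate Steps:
y = -3 (y = -12/(-3 + 7) = -12/4 = -12*1/4 = -3)
r = 300 (r = 5*((-3 - 3)*(-10)) = 5*(-6*(-10)) = 5*60 = 300)
M(p) = -6 + p/300
(M(245 + 458) + 1582380)/(1483044 - 3121793) = ((-6 + (245 + 458)/300) + 1582380)/(1483044 - 3121793) = ((-6 + (1/300)*703) + 1582380)/(-1638749) = ((-6 + 703/300) + 1582380)*(-1/1638749) = (-1097/300 + 1582380)*(-1/1638749) = (474712903/300)*(-1/1638749) = -67816129/70232100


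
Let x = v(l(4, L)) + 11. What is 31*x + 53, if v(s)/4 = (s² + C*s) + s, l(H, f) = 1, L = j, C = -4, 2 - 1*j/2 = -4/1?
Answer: 146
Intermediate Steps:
j = 12 (j = 4 - (-8)/1 = 4 - (-8) = 4 - 2*(-4) = 4 + 8 = 12)
L = 12
v(s) = -12*s + 4*s² (v(s) = 4*((s² - 4*s) + s) = 4*(s² - 3*s) = -12*s + 4*s²)
x = 3 (x = 4*1*(-3 + 1) + 11 = 4*1*(-2) + 11 = -8 + 11 = 3)
31*x + 53 = 31*3 + 53 = 93 + 53 = 146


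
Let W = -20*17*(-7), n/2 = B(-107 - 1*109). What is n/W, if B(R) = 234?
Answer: 117/595 ≈ 0.19664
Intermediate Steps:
n = 468 (n = 2*234 = 468)
W = 2380 (W = -340*(-7) = 2380)
n/W = 468/2380 = 468*(1/2380) = 117/595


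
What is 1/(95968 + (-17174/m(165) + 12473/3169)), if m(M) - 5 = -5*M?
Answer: 1299290/124722588853 ≈ 1.0417e-5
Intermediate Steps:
m(M) = 5 - 5*M
1/(95968 + (-17174/m(165) + 12473/3169)) = 1/(95968 + (-17174/(5 - 5*165) + 12473/3169)) = 1/(95968 + (-17174/(5 - 825) + 12473*(1/3169))) = 1/(95968 + (-17174/(-820) + 12473/3169)) = 1/(95968 + (-17174*(-1/820) + 12473/3169)) = 1/(95968 + (8587/410 + 12473/3169)) = 1/(95968 + 32326133/1299290) = 1/(124722588853/1299290) = 1299290/124722588853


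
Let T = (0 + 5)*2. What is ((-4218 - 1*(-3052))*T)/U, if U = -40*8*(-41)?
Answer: -583/656 ≈ -0.88872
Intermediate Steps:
U = 13120 (U = -320*(-41) = 13120)
T = 10 (T = 5*2 = 10)
((-4218 - 1*(-3052))*T)/U = ((-4218 - 1*(-3052))*10)/13120 = ((-4218 + 3052)*10)*(1/13120) = -1166*10*(1/13120) = -11660*1/13120 = -583/656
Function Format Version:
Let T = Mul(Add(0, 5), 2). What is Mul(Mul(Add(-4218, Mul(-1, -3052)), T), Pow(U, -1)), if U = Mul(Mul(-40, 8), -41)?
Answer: Rational(-583, 656) ≈ -0.88872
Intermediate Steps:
U = 13120 (U = Mul(-320, -41) = 13120)
T = 10 (T = Mul(5, 2) = 10)
Mul(Mul(Add(-4218, Mul(-1, -3052)), T), Pow(U, -1)) = Mul(Mul(Add(-4218, Mul(-1, -3052)), 10), Pow(13120, -1)) = Mul(Mul(Add(-4218, 3052), 10), Rational(1, 13120)) = Mul(Mul(-1166, 10), Rational(1, 13120)) = Mul(-11660, Rational(1, 13120)) = Rational(-583, 656)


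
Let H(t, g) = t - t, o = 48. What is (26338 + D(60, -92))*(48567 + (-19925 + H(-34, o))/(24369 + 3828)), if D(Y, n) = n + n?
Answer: 3979545487244/3133 ≈ 1.2702e+9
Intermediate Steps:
D(Y, n) = 2*n
H(t, g) = 0
(26338 + D(60, -92))*(48567 + (-19925 + H(-34, o))/(24369 + 3828)) = (26338 + 2*(-92))*(48567 + (-19925 + 0)/(24369 + 3828)) = (26338 - 184)*(48567 - 19925/28197) = 26154*(48567 - 19925*1/28197) = 26154*(48567 - 19925/28197) = 26154*(1369423774/28197) = 3979545487244/3133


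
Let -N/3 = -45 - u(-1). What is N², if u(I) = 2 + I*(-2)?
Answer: 21609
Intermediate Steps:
u(I) = 2 - 2*I
N = 147 (N = -3*(-45 - (2 - 2*(-1))) = -3*(-45 - (2 + 2)) = -3*(-45 - 1*4) = -3*(-45 - 4) = -3*(-49) = 147)
N² = 147² = 21609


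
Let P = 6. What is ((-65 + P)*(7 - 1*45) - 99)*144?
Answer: 308592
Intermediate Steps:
((-65 + P)*(7 - 1*45) - 99)*144 = ((-65 + 6)*(7 - 1*45) - 99)*144 = (-59*(7 - 45) - 99)*144 = (-59*(-38) - 99)*144 = (2242 - 99)*144 = 2143*144 = 308592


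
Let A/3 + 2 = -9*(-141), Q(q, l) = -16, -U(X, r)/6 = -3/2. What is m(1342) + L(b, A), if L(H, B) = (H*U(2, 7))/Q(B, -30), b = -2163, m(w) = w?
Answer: 40939/16 ≈ 2558.7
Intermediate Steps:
U(X, r) = 9 (U(X, r) = -(-18)/2 = -6*(-3/2) = 9)
A = 3801 (A = -6 + 3*(-9*(-141)) = -6 + 3*1269 = -6 + 3807 = 3801)
L(H, B) = -9*H/16 (L(H, B) = (H*9)/(-16) = (9*H)*(-1/16) = -9*H/16)
m(1342) + L(b, A) = 1342 - 9/16*(-2163) = 1342 + 19467/16 = 40939/16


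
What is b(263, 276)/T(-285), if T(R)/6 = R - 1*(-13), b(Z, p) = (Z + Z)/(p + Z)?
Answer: -263/439824 ≈ -0.00059797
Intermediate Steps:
b(Z, p) = 2*Z/(Z + p) (b(Z, p) = (2*Z)/(Z + p) = 2*Z/(Z + p))
T(R) = 78 + 6*R (T(R) = 6*(R - 1*(-13)) = 6*(R + 13) = 6*(13 + R) = 78 + 6*R)
b(263, 276)/T(-285) = (2*263/(263 + 276))/(78 + 6*(-285)) = (2*263/539)/(78 - 1710) = (2*263*(1/539))/(-1632) = (526/539)*(-1/1632) = -263/439824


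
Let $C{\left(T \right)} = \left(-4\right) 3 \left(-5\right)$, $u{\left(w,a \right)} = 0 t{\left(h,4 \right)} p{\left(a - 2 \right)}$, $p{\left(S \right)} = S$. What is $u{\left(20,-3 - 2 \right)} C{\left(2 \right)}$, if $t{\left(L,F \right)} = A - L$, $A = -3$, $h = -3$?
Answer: $0$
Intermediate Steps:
$t{\left(L,F \right)} = -3 - L$
$u{\left(w,a \right)} = 0$ ($u{\left(w,a \right)} = 0 \left(-3 - -3\right) \left(a - 2\right) = 0 \left(-3 + 3\right) \left(-2 + a\right) = 0 \cdot 0 \left(-2 + a\right) = 0 \left(-2 + a\right) = 0$)
$C{\left(T \right)} = 60$ ($C{\left(T \right)} = \left(-12\right) \left(-5\right) = 60$)
$u{\left(20,-3 - 2 \right)} C{\left(2 \right)} = 0 \cdot 60 = 0$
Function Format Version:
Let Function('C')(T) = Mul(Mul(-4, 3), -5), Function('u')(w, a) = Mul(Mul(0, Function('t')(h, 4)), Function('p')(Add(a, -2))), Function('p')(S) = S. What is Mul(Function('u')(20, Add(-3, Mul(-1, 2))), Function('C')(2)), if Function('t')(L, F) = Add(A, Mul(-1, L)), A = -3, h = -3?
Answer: 0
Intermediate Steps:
Function('t')(L, F) = Add(-3, Mul(-1, L))
Function('u')(w, a) = 0 (Function('u')(w, a) = Mul(Mul(0, Add(-3, Mul(-1, -3))), Add(a, -2)) = Mul(Mul(0, Add(-3, 3)), Add(-2, a)) = Mul(Mul(0, 0), Add(-2, a)) = Mul(0, Add(-2, a)) = 0)
Function('C')(T) = 60 (Function('C')(T) = Mul(-12, -5) = 60)
Mul(Function('u')(20, Add(-3, Mul(-1, 2))), Function('C')(2)) = Mul(0, 60) = 0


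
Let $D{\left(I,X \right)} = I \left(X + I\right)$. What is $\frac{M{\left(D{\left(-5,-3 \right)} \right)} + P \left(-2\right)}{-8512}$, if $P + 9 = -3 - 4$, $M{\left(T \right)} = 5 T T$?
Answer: $- \frac{251}{266} \approx -0.94361$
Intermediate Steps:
$D{\left(I,X \right)} = I \left(I + X\right)$
$M{\left(T \right)} = 5 T^{2}$
$P = -16$ ($P = -9 - 7 = -16$)
$\frac{M{\left(D{\left(-5,-3 \right)} \right)} + P \left(-2\right)}{-8512} = \frac{5 \left(- 5 \left(-5 - 3\right)\right)^{2} - -32}{-8512} = \left(5 \left(\left(-5\right) \left(-8\right)\right)^{2} + 32\right) \left(- \frac{1}{8512}\right) = \left(5 \cdot 40^{2} + 32\right) \left(- \frac{1}{8512}\right) = \left(5 \cdot 1600 + 32\right) \left(- \frac{1}{8512}\right) = \left(8000 + 32\right) \left(- \frac{1}{8512}\right) = 8032 \left(- \frac{1}{8512}\right) = - \frac{251}{266}$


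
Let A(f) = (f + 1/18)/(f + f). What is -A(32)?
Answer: -577/1152 ≈ -0.50087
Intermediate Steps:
A(f) = (1/18 + f)/(2*f) (A(f) = (f + 1/18)/((2*f)) = (1/18 + f)*(1/(2*f)) = (1/18 + f)/(2*f))
-A(32) = -(1 + 18*32)/(36*32) = -(1 + 576)/(36*32) = -577/(36*32) = -1*577/1152 = -577/1152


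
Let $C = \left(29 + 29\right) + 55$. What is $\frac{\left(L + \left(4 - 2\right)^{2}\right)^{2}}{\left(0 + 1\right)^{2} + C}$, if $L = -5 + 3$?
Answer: $\frac{2}{57} \approx 0.035088$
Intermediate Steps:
$L = -2$
$C = 113$ ($C = 58 + 55 = 113$)
$\frac{\left(L + \left(4 - 2\right)^{2}\right)^{2}}{\left(0 + 1\right)^{2} + C} = \frac{\left(-2 + \left(4 - 2\right)^{2}\right)^{2}}{\left(0 + 1\right)^{2} + 113} = \frac{\left(-2 + 2^{2}\right)^{2}}{1^{2} + 113} = \frac{\left(-2 + 4\right)^{2}}{1 + 113} = \frac{2^{2}}{114} = 4 \cdot \frac{1}{114} = \frac{2}{57}$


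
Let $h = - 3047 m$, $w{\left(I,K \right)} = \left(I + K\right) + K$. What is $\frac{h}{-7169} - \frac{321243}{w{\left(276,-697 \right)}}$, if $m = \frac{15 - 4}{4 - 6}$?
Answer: $\frac{87855964}{308267} \approx 285.0$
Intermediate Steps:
$w{\left(I,K \right)} = I + 2 K$
$m = - \frac{11}{2}$ ($m = \frac{11}{-2} = 11 \left(- \frac{1}{2}\right) = - \frac{11}{2} \approx -5.5$)
$h = \frac{33517}{2}$ ($h = \left(-3047\right) \left(- \frac{11}{2}\right) = \frac{33517}{2} \approx 16759.0$)
$\frac{h}{-7169} - \frac{321243}{w{\left(276,-697 \right)}} = \frac{33517}{2 \left(-7169\right)} - \frac{321243}{276 + 2 \left(-697\right)} = \frac{33517}{2} \left(- \frac{1}{7169}\right) - \frac{321243}{276 - 1394} = - \frac{33517}{14338} - \frac{321243}{-1118} = - \frac{33517}{14338} - - \frac{24711}{86} = - \frac{33517}{14338} + \frac{24711}{86} = \frac{87855964}{308267}$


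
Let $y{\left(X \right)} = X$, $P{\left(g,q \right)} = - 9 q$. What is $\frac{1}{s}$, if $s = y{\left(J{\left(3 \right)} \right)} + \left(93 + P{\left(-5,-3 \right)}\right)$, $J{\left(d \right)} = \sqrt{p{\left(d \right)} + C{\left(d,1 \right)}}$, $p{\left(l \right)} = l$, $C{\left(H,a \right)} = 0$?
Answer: $\frac{40}{4799} - \frac{\sqrt{3}}{14397} \approx 0.0082148$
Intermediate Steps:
$J{\left(d \right)} = \sqrt{d}$ ($J{\left(d \right)} = \sqrt{d + 0} = \sqrt{d}$)
$s = 120 + \sqrt{3}$ ($s = \sqrt{3} + \left(93 - -27\right) = \sqrt{3} + \left(93 + 27\right) = \sqrt{3} + 120 = 120 + \sqrt{3} \approx 121.73$)
$\frac{1}{s} = \frac{1}{120 + \sqrt{3}}$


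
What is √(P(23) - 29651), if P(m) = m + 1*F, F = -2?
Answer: I*√29630 ≈ 172.13*I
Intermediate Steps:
P(m) = -2 + m (P(m) = m + 1*(-2) = m - 2 = -2 + m)
√(P(23) - 29651) = √((-2 + 23) - 29651) = √(21 - 29651) = √(-29630) = I*√29630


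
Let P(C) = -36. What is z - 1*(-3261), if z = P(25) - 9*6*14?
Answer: 2469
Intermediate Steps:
z = -792 (z = -36 - 9*6*14 = -36 - 54*14 = -36 - 756 = -792)
z - 1*(-3261) = -792 - 1*(-3261) = -792 + 3261 = 2469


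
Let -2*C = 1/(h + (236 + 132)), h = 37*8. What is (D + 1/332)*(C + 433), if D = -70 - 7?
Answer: -14699312949/440896 ≈ -33340.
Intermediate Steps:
D = -77
h = 296
C = -1/1328 (C = -1/(2*(296 + (236 + 132))) = -1/(2*(296 + 368)) = -1/2/664 = -1/2*1/664 = -1/1328 ≈ -0.00075301)
(D + 1/332)*(C + 433) = (-77 + 1/332)*(-1/1328 + 433) = (-77 + 1/332)*(575023/1328) = -25563/332*575023/1328 = -14699312949/440896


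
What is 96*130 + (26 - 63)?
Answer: 12443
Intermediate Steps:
96*130 + (26 - 63) = 12480 - 37 = 12443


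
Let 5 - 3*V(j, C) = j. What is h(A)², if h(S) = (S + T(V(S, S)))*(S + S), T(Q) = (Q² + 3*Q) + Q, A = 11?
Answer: 23716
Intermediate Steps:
V(j, C) = 5/3 - j/3
T(Q) = Q² + 4*Q
h(S) = 2*S*(S + (5/3 - S/3)*(17/3 - S/3)) (h(S) = (S + (5/3 - S/3)*(4 + (5/3 - S/3)))*(S + S) = (S + (5/3 - S/3)*(17/3 - S/3))*(2*S) = 2*S*(S + (5/3 - S/3)*(17/3 - S/3)))
h(A)² = ((2/9)*11*(85 + 11² - 13*11))² = ((2/9)*11*(85 + 121 - 143))² = ((2/9)*11*63)² = 154² = 23716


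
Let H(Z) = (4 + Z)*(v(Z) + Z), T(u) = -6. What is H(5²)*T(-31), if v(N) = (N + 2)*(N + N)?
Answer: -239250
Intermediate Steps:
v(N) = 2*N*(2 + N) (v(N) = (2 + N)*(2*N) = 2*N*(2 + N))
H(Z) = (4 + Z)*(Z + 2*Z*(2 + Z)) (H(Z) = (4 + Z)*(2*Z*(2 + Z) + Z) = (4 + Z)*(Z + 2*Z*(2 + Z)))
H(5²)*T(-31) = (5²*(20 + 2*(5²)² + 13*5²))*(-6) = (25*(20 + 2*25² + 13*25))*(-6) = (25*(20 + 2*625 + 325))*(-6) = (25*(20 + 1250 + 325))*(-6) = (25*1595)*(-6) = 39875*(-6) = -239250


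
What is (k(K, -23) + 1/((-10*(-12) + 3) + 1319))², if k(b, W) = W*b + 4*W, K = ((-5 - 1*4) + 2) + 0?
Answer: 9900051001/2079364 ≈ 4761.1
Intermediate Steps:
K = -7 (K = ((-5 - 4) + 2) + 0 = (-9 + 2) + 0 = -7 + 0 = -7)
k(b, W) = 4*W + W*b
(k(K, -23) + 1/((-10*(-12) + 3) + 1319))² = (-23*(4 - 7) + 1/((-10*(-12) + 3) + 1319))² = (-23*(-3) + 1/((120 + 3) + 1319))² = (69 + 1/(123 + 1319))² = (69 + 1/1442)² = (99499/1442)² = 9900051001/2079364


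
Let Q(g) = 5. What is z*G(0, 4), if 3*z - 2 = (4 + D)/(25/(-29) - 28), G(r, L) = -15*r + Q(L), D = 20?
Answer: 1630/837 ≈ 1.9474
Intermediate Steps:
G(r, L) = 5 - 15*r (G(r, L) = -15*r + 5 = 5 - 15*r)
z = 326/837 (z = ⅔ + ((4 + 20)/(25/(-29) - 28))/3 = ⅔ + (24/(25*(-1/29) - 28))/3 = ⅔ + (24/(-25/29 - 28))/3 = ⅔ + (24/(-837/29))/3 = ⅔ + (24*(-29/837))/3 = ⅔ + (⅓)*(-232/279) = ⅔ - 232/837 = 326/837 ≈ 0.38949)
z*G(0, 4) = 326*(5 - 15*0)/837 = 326*(5 + 0)/837 = (326/837)*5 = 1630/837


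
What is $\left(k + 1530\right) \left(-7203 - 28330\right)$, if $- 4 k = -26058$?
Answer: $- \frac{571690437}{2} \approx -2.8584 \cdot 10^{8}$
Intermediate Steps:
$k = \frac{13029}{2}$ ($k = \left(- \frac{1}{4}\right) \left(-26058\right) = \frac{13029}{2} \approx 6514.5$)
$\left(k + 1530\right) \left(-7203 - 28330\right) = \left(\frac{13029}{2} + 1530\right) \left(-7203 - 28330\right) = \frac{16089}{2} \left(-35533\right) = - \frac{571690437}{2}$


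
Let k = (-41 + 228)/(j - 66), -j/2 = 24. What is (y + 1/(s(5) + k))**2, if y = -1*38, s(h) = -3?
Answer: 408686656/279841 ≈ 1460.4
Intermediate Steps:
j = -48 (j = -2*24 = -48)
k = -187/114 (k = (-41 + 228)/(-48 - 66) = 187/(-114) = 187*(-1/114) = -187/114 ≈ -1.6404)
y = -38
(y + 1/(s(5) + k))**2 = (-38 + 1/(-3 - 187/114))**2 = (-38 + 1/(-529/114))**2 = (-38 - 114/529)**2 = (-20216/529)**2 = 408686656/279841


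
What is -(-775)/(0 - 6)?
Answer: -775/6 ≈ -129.17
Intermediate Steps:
-(-775)/(0 - 6) = -(-775)/(-6) = -(-775)*(-1)/6 = -1*775/6 = -775/6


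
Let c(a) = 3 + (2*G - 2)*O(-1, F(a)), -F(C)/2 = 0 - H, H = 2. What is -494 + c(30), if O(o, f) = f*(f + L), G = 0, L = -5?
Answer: -483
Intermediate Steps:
F(C) = 4 (F(C) = -2*(0 - 1*2) = -2*(0 - 2) = -2*(-2) = 4)
O(o, f) = f*(-5 + f) (O(o, f) = f*(f - 5) = f*(-5 + f))
c(a) = 11 (c(a) = 3 + (2*0 - 2)*(4*(-5 + 4)) = 3 + (0 - 2)*(4*(-1)) = 3 - 2*(-4) = 3 + 8 = 11)
-494 + c(30) = -494 + 11 = -483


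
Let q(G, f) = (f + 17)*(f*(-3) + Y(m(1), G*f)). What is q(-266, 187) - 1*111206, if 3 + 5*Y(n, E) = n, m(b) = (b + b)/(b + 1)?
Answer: -1128658/5 ≈ -2.2573e+5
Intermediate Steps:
m(b) = 2*b/(1 + b) (m(b) = (2*b)/(1 + b) = 2*b/(1 + b))
Y(n, E) = -⅗ + n/5
q(G, f) = (17 + f)*(-⅖ - 3*f) (q(G, f) = (f + 17)*(f*(-3) + (-⅗ + (2*1/(1 + 1))/5)) = (17 + f)*(-3*f + (-⅗ + (2*1/2)/5)) = (17 + f)*(-3*f + (-⅗ + (2*1*(½))/5)) = (17 + f)*(-3*f + (-⅗ + (⅕)*1)) = (17 + f)*(-3*f + (-⅗ + ⅕)) = (17 + f)*(-3*f - ⅖) = (17 + f)*(-⅖ - 3*f))
q(-266, 187) - 1*111206 = (-34/5 - 3*187² - 257/5*187) - 1*111206 = (-34/5 - 3*34969 - 48059/5) - 111206 = (-34/5 - 104907 - 48059/5) - 111206 = -572628/5 - 111206 = -1128658/5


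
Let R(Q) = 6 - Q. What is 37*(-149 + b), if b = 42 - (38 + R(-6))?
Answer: -5809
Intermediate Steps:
b = -8 (b = 42 - (38 + (6 - 1*(-6))) = 42 - (38 + (6 + 6)) = 42 - (38 + 12) = 42 - 1*50 = 42 - 50 = -8)
37*(-149 + b) = 37*(-149 - 8) = 37*(-157) = -5809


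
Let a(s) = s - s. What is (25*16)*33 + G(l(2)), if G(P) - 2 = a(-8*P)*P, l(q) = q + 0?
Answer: 13202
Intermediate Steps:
l(q) = q
a(s) = 0
G(P) = 2 (G(P) = 2 + 0*P = 2 + 0 = 2)
(25*16)*33 + G(l(2)) = (25*16)*33 + 2 = 400*33 + 2 = 13200 + 2 = 13202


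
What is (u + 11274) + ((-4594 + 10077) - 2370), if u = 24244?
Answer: 38631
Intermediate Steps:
(u + 11274) + ((-4594 + 10077) - 2370) = (24244 + 11274) + ((-4594 + 10077) - 2370) = 35518 + (5483 - 2370) = 35518 + 3113 = 38631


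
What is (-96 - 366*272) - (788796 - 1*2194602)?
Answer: 1306158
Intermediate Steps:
(-96 - 366*272) - (788796 - 1*2194602) = (-96 - 99552) - (788796 - 2194602) = -99648 - 1*(-1405806) = -99648 + 1405806 = 1306158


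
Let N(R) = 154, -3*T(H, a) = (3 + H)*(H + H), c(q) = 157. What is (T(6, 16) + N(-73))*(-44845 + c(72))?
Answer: -5273184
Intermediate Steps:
T(H, a) = -2*H*(3 + H)/3 (T(H, a) = -(3 + H)*(H + H)/3 = -(3 + H)*2*H/3 = -2*H*(3 + H)/3)
(T(6, 16) + N(-73))*(-44845 + c(72)) = (-2/3*6*(3 + 6) + 154)*(-44845 + 157) = (-2/3*6*9 + 154)*(-44688) = (-36 + 154)*(-44688) = 118*(-44688) = -5273184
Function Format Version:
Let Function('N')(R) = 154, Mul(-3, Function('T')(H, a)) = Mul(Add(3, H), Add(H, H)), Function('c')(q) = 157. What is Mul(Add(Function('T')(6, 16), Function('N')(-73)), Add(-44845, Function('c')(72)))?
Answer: -5273184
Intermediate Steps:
Function('T')(H, a) = Mul(Rational(-2, 3), H, Add(3, H)) (Function('T')(H, a) = Mul(Rational(-1, 3), Mul(Add(3, H), Add(H, H))) = Mul(Rational(-1, 3), Mul(Add(3, H), Mul(2, H))) = Mul(Rational(-1, 3), Mul(2, H, Add(3, H))) = Mul(Rational(-2, 3), H, Add(3, H)))
Mul(Add(Function('T')(6, 16), Function('N')(-73)), Add(-44845, Function('c')(72))) = Mul(Add(Mul(Rational(-2, 3), 6, Add(3, 6)), 154), Add(-44845, 157)) = Mul(Add(Mul(Rational(-2, 3), 6, 9), 154), -44688) = Mul(Add(-36, 154), -44688) = Mul(118, -44688) = -5273184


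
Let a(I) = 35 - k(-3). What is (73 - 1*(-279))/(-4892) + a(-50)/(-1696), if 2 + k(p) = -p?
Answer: -95415/1037104 ≈ -0.092001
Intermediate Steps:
k(p) = -2 - p
a(I) = 34 (a(I) = 35 - (-2 - 1*(-3)) = 35 - (-2 + 3) = 35 - 1*1 = 35 - 1 = 34)
(73 - 1*(-279))/(-4892) + a(-50)/(-1696) = (73 - 1*(-279))/(-4892) + 34/(-1696) = (73 + 279)*(-1/4892) + 34*(-1/1696) = 352*(-1/4892) - 17/848 = -88/1223 - 17/848 = -95415/1037104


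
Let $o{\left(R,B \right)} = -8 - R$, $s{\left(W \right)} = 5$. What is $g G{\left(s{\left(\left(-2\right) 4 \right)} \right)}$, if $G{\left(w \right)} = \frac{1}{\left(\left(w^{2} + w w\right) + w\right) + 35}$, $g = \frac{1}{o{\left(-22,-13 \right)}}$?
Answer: $\frac{1}{1260} \approx 0.00079365$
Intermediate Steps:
$g = \frac{1}{14}$ ($g = \frac{1}{-8 - -22} = \frac{1}{-8 + 22} = \frac{1}{14} \approx 0.071429$)
$G{\left(w \right)} = \frac{1}{35 + w + 2 w^{2}}$ ($G{\left(w \right)} = \frac{1}{\left(\left(w^{2} + w^{2}\right) + w\right) + 35} = \frac{1}{\left(2 w^{2} + w\right) + 35} = \frac{1}{\left(w + 2 w^{2}\right) + 35} = \frac{1}{35 + w + 2 w^{2}}$)
$g G{\left(s{\left(\left(-2\right) 4 \right)} \right)} = \frac{1}{14 \left(35 + 5 + 2 \cdot 5^{2}\right)} = \frac{1}{14 \left(35 + 5 + 2 \cdot 25\right)} = \frac{1}{14 \left(35 + 5 + 50\right)} = \frac{1}{14 \cdot 90} = \frac{1}{14} \cdot \frac{1}{90} = \frac{1}{1260}$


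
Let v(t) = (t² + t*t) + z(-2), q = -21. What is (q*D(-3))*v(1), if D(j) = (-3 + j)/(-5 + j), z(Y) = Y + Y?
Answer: 63/2 ≈ 31.500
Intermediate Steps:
z(Y) = 2*Y
D(j) = (-3 + j)/(-5 + j)
v(t) = -4 + 2*t² (v(t) = (t² + t*t) + 2*(-2) = (t² + t²) - 4 = 2*t² - 4 = -4 + 2*t²)
(q*D(-3))*v(1) = (-21*(-3 - 3)/(-5 - 3))*(-4 + 2*1²) = (-21*(-6)/(-8))*(-4 + 2*1) = (-(-21)*(-6)/8)*(-4 + 2) = -21*¾*(-2) = -63/4*(-2) = 63/2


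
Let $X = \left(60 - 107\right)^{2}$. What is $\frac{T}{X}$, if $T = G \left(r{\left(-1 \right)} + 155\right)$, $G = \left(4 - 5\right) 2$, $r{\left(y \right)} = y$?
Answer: $- \frac{308}{2209} \approx -0.13943$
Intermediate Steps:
$G = -2$ ($G = \left(-1\right) 2 = -2$)
$T = -308$ ($T = - 2 \left(-1 + 155\right) = \left(-2\right) 154 = -308$)
$X = 2209$ ($X = \left(-47\right)^{2} = 2209$)
$\frac{T}{X} = - \frac{308}{2209}$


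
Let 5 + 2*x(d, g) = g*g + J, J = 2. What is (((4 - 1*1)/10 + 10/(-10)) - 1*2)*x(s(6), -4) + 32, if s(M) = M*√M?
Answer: 289/20 ≈ 14.450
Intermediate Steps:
s(M) = M^(3/2)
x(d, g) = -3/2 + g²/2 (x(d, g) = -5/2 + (g*g + 2)/2 = -5/2 + (g² + 2)/2 = -5/2 + (2 + g²)/2 = -5/2 + (1 + g²/2) = -3/2 + g²/2)
(((4 - 1*1)/10 + 10/(-10)) - 1*2)*x(s(6), -4) + 32 = (((4 - 1*1)/10 + 10/(-10)) - 1*2)*(-3/2 + (½)*(-4)²) + 32 = (((4 - 1)*(⅒) + 10*(-⅒)) - 2)*(-3/2 + (½)*16) + 32 = ((3*(⅒) - 1) - 2)*(-3/2 + 8) + 32 = ((3/10 - 1) - 2)*(13/2) + 32 = (-7/10 - 2)*(13/2) + 32 = -27/10*13/2 + 32 = -351/20 + 32 = 289/20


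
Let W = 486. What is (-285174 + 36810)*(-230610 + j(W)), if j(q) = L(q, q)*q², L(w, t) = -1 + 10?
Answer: -470688028056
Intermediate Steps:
L(w, t) = 9
j(q) = 9*q²
(-285174 + 36810)*(-230610 + j(W)) = (-285174 + 36810)*(-230610 + 9*486²) = -248364*(-230610 + 9*236196) = -248364*(-230610 + 2125764) = -248364*1895154 = -470688028056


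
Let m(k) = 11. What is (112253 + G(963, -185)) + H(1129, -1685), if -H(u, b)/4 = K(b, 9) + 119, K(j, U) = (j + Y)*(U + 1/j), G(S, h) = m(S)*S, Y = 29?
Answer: 306639786/1685 ≈ 1.8198e+5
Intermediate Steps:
G(S, h) = 11*S
K(j, U) = (29 + j)*(U + 1/j) (K(j, U) = (j + 29)*(U + 1/j) = (29 + j)*(U + 1/j))
H(u, b) = -1524 - 116/b - 36*b (H(u, b) = -4*((1 + 29*9 + 29/b + 9*b) + 119) = -4*((1 + 261 + 29/b + 9*b) + 119) = -4*((262 + 9*b + 29/b) + 119) = -4*(381 + 9*b + 29/b) = -1524 - 116/b - 36*b)
(112253 + G(963, -185)) + H(1129, -1685) = (112253 + 11*963) + (-1524 - 116/(-1685) - 36*(-1685)) = (112253 + 10593) + (-1524 - 116*(-1/1685) + 60660) = 122846 + (-1524 + 116/1685 + 60660) = 122846 + 99644276/1685 = 306639786/1685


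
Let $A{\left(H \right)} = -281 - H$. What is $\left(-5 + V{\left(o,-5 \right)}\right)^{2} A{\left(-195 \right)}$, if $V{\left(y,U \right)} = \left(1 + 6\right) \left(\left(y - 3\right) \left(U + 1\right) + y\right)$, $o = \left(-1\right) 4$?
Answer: $-2284934$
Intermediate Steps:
$o = -4$
$V{\left(y,U \right)} = 7 y + 7 \left(1 + U\right) \left(-3 + y\right)$ ($V{\left(y,U \right)} = 7 \left(\left(-3 + y\right) \left(1 + U\right) + y\right) = 7 \left(\left(1 + U\right) \left(-3 + y\right) + y\right) = 7 \left(y + \left(1 + U\right) \left(-3 + y\right)\right) = 7 y + 7 \left(1 + U\right) \left(-3 + y\right)$)
$\left(-5 + V{\left(o,-5 \right)}\right)^{2} A{\left(-195 \right)} = \left(-5 + \left(-21 - -105 + 14 \left(-4\right) + 7 \left(-5\right) \left(-4\right)\right)\right)^{2} \left(-281 - -195\right) = \left(-5 + \left(-21 + 105 - 56 + 140\right)\right)^{2} \left(-281 + 195\right) = \left(-5 + 168\right)^{2} \left(-86\right) = 163^{2} \left(-86\right) = 26569 \left(-86\right) = -2284934$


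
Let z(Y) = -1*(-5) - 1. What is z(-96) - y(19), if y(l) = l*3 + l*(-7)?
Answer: 80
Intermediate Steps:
z(Y) = 4 (z(Y) = 5 - 1 = 4)
y(l) = -4*l (y(l) = 3*l - 7*l = -4*l)
z(-96) - y(19) = 4 - (-4)*19 = 4 - 1*(-76) = 4 + 76 = 80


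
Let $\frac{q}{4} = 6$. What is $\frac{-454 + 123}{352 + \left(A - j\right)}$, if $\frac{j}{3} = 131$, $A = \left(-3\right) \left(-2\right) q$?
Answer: $- \frac{331}{103} \approx -3.2136$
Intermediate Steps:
$q = 24$ ($q = 4 \cdot 6 = 24$)
$A = 144$ ($A = \left(-3\right) \left(-2\right) 24 = 6 \cdot 24 = 144$)
$j = 393$ ($j = 3 \cdot 131 = 393$)
$\frac{-454 + 123}{352 + \left(A - j\right)} = \frac{-454 + 123}{352 + \left(144 - 393\right)} = - \frac{331}{352 + \left(144 - 393\right)} = - \frac{331}{352 - 249} = - \frac{331}{103}$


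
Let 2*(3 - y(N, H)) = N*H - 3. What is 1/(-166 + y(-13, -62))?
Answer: -2/1129 ≈ -0.0017715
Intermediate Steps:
y(N, H) = 9/2 - H*N/2 (y(N, H) = 3 - (N*H - 3)/2 = 3 - (H*N - 3)/2 = 3 - (-3 + H*N)/2 = 3 + (3/2 - H*N/2) = 9/2 - H*N/2)
1/(-166 + y(-13, -62)) = 1/(-166 + (9/2 - 1/2*(-62)*(-13))) = 1/(-166 + (9/2 - 403)) = 1/(-166 - 797/2) = 1/(-1129/2) = -2/1129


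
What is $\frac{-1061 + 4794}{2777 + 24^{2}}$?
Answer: $\frac{3733}{3353} \approx 1.1133$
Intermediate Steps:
$\frac{-1061 + 4794}{2777 + 24^{2}} = \frac{3733}{2777 + 576} = \frac{3733}{3353}$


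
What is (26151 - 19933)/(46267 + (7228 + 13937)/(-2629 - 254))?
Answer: 2987749/22227766 ≈ 0.13442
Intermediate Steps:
(26151 - 19933)/(46267 + (7228 + 13937)/(-2629 - 254)) = 6218/(46267 + 21165/(-2883)) = 6218/(46267 + 21165*(-1/2883)) = 6218/(46267 - 7055/961) = 6218/(44455532/961) = 6218*(961/44455532) = 2987749/22227766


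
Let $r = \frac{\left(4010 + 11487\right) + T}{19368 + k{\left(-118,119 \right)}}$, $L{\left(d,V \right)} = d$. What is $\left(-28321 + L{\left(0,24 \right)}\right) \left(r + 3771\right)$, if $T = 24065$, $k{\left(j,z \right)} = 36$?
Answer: $- \frac{1036719177383}{9702} \approx -1.0686 \cdot 10^{8}$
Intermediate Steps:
$r = \frac{19781}{9702}$ ($r = \frac{\left(4010 + 11487\right) + 24065}{19368 + 36} = \frac{15497 + 24065}{19404} = 39562 \cdot \frac{1}{19404} = \frac{19781}{9702} \approx 2.0389$)
$\left(-28321 + L{\left(0,24 \right)}\right) \left(r + 3771\right) = \left(-28321 + 0\right) \left(\frac{19781}{9702} + 3771\right) = \left(-28321\right) \frac{36606023}{9702} = - \frac{1036719177383}{9702}$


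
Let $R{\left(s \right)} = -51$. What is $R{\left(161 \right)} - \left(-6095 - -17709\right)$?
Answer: $-11665$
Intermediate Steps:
$R{\left(161 \right)} - \left(-6095 - -17709\right) = -51 - \left(-6095 - -17709\right) = -51 - \left(-6095 + 17709\right) = -51 - 11614 = -11665$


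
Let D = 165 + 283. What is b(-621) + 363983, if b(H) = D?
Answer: 364431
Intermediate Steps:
D = 448
b(H) = 448
b(-621) + 363983 = 448 + 363983 = 364431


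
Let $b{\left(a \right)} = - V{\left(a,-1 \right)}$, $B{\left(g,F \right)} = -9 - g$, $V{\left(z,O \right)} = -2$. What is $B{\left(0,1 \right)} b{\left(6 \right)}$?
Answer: $-18$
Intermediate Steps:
$b{\left(a \right)} = 2$ ($b{\left(a \right)} = \left(-1\right) \left(-2\right) = 2$)
$B{\left(0,1 \right)} b{\left(6 \right)} = \left(-9 - 0\right) 2 = \left(-9 + 0\right) 2 = \left(-9\right) 2 = -18$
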